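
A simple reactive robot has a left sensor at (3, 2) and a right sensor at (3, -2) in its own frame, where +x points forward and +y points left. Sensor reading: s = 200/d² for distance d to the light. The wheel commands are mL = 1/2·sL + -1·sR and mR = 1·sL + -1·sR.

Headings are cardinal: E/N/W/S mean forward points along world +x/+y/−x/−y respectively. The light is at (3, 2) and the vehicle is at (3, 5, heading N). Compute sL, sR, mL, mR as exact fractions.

left sensor world pos  = (1, 8); dL² = 40
right sensor world pos = (5, 8); dR² = 40
sL = 200/40 = 5
sR = 200/40 = 5
mL = 1/2·sL + -1·sR = -5/2
mR = 1·sL + -1·sR = 0

5 5 -5/2 0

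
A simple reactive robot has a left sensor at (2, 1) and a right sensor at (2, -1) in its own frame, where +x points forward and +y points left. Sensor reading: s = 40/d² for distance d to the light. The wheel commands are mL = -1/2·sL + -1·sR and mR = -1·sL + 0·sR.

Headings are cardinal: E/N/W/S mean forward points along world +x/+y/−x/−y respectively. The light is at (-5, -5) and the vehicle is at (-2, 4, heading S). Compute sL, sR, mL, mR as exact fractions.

left sensor world pos  = (-1, 2); dL² = 65
right sensor world pos = (-3, 2); dR² = 53
sL = 40/65 = 8/13
sR = 40/53 = 40/53
mL = -1/2·sL + -1·sR = -732/689
mR = -1·sL + 0·sR = -8/13

8/13 40/53 -732/689 -8/13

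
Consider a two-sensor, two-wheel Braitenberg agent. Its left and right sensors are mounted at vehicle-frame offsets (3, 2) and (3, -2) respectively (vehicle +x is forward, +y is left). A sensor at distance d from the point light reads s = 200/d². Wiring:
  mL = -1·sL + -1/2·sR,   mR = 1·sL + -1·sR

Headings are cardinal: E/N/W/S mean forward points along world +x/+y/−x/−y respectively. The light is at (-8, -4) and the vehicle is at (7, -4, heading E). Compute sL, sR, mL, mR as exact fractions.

25/41 25/41 -75/82 0

left sensor world pos  = (10, -2); dL² = 328
right sensor world pos = (10, -6); dR² = 328
sL = 200/328 = 25/41
sR = 200/328 = 25/41
mL = -1·sL + -1/2·sR = -75/82
mR = 1·sL + -1·sR = 0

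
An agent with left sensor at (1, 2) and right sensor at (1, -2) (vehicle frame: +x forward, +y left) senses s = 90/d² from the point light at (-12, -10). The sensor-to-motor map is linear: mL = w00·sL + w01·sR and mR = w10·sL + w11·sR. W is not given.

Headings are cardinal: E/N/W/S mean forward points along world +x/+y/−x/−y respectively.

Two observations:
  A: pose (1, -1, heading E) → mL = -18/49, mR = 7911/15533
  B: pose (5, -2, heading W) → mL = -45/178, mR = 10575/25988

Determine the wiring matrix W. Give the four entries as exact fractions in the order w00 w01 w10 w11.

obs A: pose=(1,-1,E) → sL=90/317, sR=18/49, mL=-18/49, mR=7911/15533
obs B: pose=(5,-2,W) → sL=45/146, sR=45/178, mL=-45/178, mR=10575/25988
sensor matrix S = [[90/317, 18/49], [45/146, 45/178]]; det S = -4182840/100917901
solve [mL_A; mL_B] = S·[w00; w01] and [mR_A; mR_B] = S·[w10; w11]:
  w00 = 0, w01 = -1, w10 = 1/2, w11 = 1

0 -1 1/2 1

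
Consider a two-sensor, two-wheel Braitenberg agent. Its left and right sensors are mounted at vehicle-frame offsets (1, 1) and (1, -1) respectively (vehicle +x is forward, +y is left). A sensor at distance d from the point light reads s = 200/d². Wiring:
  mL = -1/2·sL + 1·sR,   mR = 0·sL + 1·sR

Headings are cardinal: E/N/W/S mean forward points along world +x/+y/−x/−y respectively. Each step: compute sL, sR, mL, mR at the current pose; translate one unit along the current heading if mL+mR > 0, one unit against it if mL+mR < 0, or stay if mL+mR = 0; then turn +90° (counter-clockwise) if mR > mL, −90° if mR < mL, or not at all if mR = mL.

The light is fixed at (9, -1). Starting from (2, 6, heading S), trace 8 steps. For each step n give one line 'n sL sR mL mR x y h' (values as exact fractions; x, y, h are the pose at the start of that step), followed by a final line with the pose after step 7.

n=0: pose=(2,6,S); sL=25/9, sR=2; mL=11/18, mR=2; mL+mR=47/18 → advance +1; mR−mL=25/18 → turn +1·90°
n=1: pose=(2,5,E); sL=40/17, sR=200/61; mL=2180/1037, mR=200/61; mL+mR=5580/1037 → advance +1; mR−mL=20/17 → turn +1·90°
n=2: pose=(3,5,N); sL=100/49, sR=100/37; mL=3050/1813, mR=100/37; mL+mR=7950/1813 → advance +1; mR−mL=50/49 → turn +1·90°
n=3: pose=(3,6,W); sL=40/17, sR=200/113; mL=1140/1921, mR=200/113; mL+mR=4540/1921 → advance +1; mR−mL=20/17 → turn +1·90°
n=4: pose=(2,6,S); sL=25/9, sR=2; mL=11/18, mR=2; mL+mR=47/18 → advance +1; mR−mL=25/18 → turn +1·90°
n=5: pose=(2,5,E); sL=40/17, sR=200/61; mL=2180/1037, mR=200/61; mL+mR=5580/1037 → advance +1; mR−mL=20/17 → turn +1·90°
n=6: pose=(3,5,N); sL=100/49, sR=100/37; mL=3050/1813, mR=100/37; mL+mR=7950/1813 → advance +1; mR−mL=50/49 → turn +1·90°
n=7: pose=(3,6,W); sL=40/17, sR=200/113; mL=1140/1921, mR=200/113; mL+mR=4540/1921 → advance +1; mR−mL=20/17 → turn +1·90°

0 25/9 2 11/18 2 2 6 S
1 40/17 200/61 2180/1037 200/61 2 5 E
2 100/49 100/37 3050/1813 100/37 3 5 N
3 40/17 200/113 1140/1921 200/113 3 6 W
4 25/9 2 11/18 2 2 6 S
5 40/17 200/61 2180/1037 200/61 2 5 E
6 100/49 100/37 3050/1813 100/37 3 5 N
7 40/17 200/113 1140/1921 200/113 3 6 W
final 2 6 S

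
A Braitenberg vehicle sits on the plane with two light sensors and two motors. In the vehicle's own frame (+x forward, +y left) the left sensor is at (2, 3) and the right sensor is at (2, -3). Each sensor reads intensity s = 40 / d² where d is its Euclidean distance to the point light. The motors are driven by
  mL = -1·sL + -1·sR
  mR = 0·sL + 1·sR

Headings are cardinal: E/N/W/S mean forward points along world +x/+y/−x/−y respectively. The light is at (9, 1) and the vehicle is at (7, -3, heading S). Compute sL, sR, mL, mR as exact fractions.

40/37 40/61 -3920/2257 40/61

left sensor world pos  = (10, -5); dL² = 37
right sensor world pos = (4, -5); dR² = 61
sL = 40/37 = 40/37
sR = 40/61 = 40/61
mL = -1·sL + -1·sR = -3920/2257
mR = 0·sL + 1·sR = 40/61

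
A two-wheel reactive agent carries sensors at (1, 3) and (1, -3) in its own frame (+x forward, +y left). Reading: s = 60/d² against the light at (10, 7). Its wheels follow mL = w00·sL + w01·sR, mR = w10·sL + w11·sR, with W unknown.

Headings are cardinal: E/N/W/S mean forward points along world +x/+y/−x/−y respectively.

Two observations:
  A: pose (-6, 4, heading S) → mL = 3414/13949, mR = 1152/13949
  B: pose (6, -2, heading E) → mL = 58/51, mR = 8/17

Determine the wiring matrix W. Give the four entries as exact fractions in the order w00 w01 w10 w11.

1 -1/2 1/2 -1/2

obs A: pose=(-6,4,S) → sL=12/37, sR=60/377, mL=3414/13949, mR=1152/13949
obs B: pose=(6,-2,E) → sL=4/3, sR=20/51, mL=58/51, mR=8/17
sensor matrix S = [[12/37, 60/377], [4/3, 20/51]]; det S = -20160/237133
solve [mL_A; mL_B] = S·[w00; w01] and [mR_A; mR_B] = S·[w10; w11]:
  w00 = 1, w01 = -1/2, w10 = 1/2, w11 = -1/2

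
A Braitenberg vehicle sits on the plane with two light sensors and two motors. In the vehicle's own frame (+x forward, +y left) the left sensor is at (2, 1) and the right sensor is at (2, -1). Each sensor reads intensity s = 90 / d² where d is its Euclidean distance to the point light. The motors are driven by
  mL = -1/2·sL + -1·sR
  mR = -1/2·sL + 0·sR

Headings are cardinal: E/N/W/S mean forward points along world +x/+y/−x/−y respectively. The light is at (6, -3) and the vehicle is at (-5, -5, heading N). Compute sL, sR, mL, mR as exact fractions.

5/8 9/10 -97/80 -5/16

left sensor world pos  = (-6, -3); dL² = 144
right sensor world pos = (-4, -3); dR² = 100
sL = 90/144 = 5/8
sR = 90/100 = 9/10
mL = -1/2·sL + -1·sR = -97/80
mR = -1/2·sL + 0·sR = -5/16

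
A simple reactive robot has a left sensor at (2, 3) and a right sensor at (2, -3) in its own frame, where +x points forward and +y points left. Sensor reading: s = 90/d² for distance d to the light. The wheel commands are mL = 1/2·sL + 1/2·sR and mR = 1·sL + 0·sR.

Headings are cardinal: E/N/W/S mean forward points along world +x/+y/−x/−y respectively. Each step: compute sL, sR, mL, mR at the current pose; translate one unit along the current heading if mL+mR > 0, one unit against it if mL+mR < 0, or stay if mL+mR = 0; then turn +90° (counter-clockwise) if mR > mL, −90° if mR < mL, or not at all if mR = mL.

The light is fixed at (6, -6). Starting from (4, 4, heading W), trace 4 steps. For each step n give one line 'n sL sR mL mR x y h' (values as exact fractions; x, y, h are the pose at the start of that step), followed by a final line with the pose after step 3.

0 18/13 18/37 450/481 18/13 4 4 W
1 45/32 9/10 369/320 45/32 3 4 S
2 18/29 90/37 1638/1073 18/29 3 3 E
3 9/5 45/37 279/185 9/5 4 3 S
final 4 2 E

n=0: pose=(4,4,W); sL=18/13, sR=18/37; mL=450/481, mR=18/13; mL+mR=1116/481 → advance +1; mR−mL=216/481 → turn +1·90°
n=1: pose=(3,4,S); sL=45/32, sR=9/10; mL=369/320, mR=45/32; mL+mR=819/320 → advance +1; mR−mL=81/320 → turn +1·90°
n=2: pose=(3,3,E); sL=18/29, sR=90/37; mL=1638/1073, mR=18/29; mL+mR=2304/1073 → advance +1; mR−mL=-972/1073 → turn -1·90°
n=3: pose=(4,3,S); sL=9/5, sR=45/37; mL=279/185, mR=9/5; mL+mR=612/185 → advance +1; mR−mL=54/185 → turn +1·90°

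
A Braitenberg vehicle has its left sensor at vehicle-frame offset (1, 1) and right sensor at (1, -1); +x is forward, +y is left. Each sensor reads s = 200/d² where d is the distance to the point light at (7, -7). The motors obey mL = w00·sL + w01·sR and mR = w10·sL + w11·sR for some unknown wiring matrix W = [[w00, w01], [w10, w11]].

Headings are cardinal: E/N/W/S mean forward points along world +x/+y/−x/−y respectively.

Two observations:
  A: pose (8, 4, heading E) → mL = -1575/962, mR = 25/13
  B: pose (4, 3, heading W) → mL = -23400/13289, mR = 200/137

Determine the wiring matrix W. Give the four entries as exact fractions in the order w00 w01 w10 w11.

-1/2 -1/2 0 1

obs A: pose=(8,4,E) → sL=50/37, sR=25/13, mL=-1575/962, mR=25/13
obs B: pose=(4,3,W) → sL=200/97, sR=200/137, mL=-23400/13289, mR=200/137
sensor matrix S = [[50/37, 25/13], [200/97, 200/137]]; det S = -12735000/6392009
solve [mL_A; mL_B] = S·[w00; w01] and [mR_A; mR_B] = S·[w10; w11]:
  w00 = -1/2, w01 = -1/2, w10 = 0, w11 = 1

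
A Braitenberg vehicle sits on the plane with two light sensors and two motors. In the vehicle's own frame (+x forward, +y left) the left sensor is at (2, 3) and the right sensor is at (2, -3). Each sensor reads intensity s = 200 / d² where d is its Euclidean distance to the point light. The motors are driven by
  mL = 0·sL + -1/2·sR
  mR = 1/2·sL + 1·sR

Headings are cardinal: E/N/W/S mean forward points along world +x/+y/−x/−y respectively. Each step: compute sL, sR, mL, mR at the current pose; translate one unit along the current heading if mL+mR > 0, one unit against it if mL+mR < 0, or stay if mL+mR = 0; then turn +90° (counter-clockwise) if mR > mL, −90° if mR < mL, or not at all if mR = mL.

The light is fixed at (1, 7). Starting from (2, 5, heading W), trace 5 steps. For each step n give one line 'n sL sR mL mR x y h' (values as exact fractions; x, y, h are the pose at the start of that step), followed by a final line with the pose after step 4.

n=0: pose=(2,5,W); sL=100/13, sR=100; mL=-50, mR=1350/13; mL+mR=700/13 → advance +1; mR−mL=2000/13 → turn +1·90°
n=1: pose=(1,5,S); sL=8, sR=8; mL=-4, mR=12; mL+mR=8 → advance +1; mR−mL=16 → turn +1·90°
n=2: pose=(1,4,E); sL=50, sR=5; mL=-5/2, mR=30; mL+mR=55/2 → advance +1; mR−mL=65/2 → turn +1·90°
n=3: pose=(2,4,N); sL=40, sR=200/17; mL=-100/17, mR=540/17; mL+mR=440/17 → advance +1; mR−mL=640/17 → turn +1·90°
n=4: pose=(2,5,W); sL=100/13, sR=100; mL=-50, mR=1350/13; mL+mR=700/13 → advance +1; mR−mL=2000/13 → turn +1·90°

0 100/13 100 -50 1350/13 2 5 W
1 8 8 -4 12 1 5 S
2 50 5 -5/2 30 1 4 E
3 40 200/17 -100/17 540/17 2 4 N
4 100/13 100 -50 1350/13 2 5 W
final 1 5 S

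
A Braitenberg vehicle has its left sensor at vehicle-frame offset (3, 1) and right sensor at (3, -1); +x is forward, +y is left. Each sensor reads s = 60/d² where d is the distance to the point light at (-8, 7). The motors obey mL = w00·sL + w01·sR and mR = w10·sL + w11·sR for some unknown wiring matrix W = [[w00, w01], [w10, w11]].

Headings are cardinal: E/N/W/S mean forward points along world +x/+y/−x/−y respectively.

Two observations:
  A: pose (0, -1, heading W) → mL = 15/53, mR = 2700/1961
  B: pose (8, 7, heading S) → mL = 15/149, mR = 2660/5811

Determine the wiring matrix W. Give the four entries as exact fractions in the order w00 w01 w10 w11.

obs A: pose=(0,-1,W) → sL=30/53, sR=30/37, mL=15/53, mR=2700/1961
obs B: pose=(8,7,S) → sL=30/149, sR=10/39, mL=15/149, mR=2660/5811
sensor matrix S = [[30/53, 30/37], [30/149, 10/39]]; det S = -68800/3798457
solve [mL_A; mL_B] = S·[w00; w01] and [mR_A; mR_B] = S·[w10; w11]:
  w00 = 1/2, w01 = 0, w10 = 1, w11 = 1

1/2 0 1 1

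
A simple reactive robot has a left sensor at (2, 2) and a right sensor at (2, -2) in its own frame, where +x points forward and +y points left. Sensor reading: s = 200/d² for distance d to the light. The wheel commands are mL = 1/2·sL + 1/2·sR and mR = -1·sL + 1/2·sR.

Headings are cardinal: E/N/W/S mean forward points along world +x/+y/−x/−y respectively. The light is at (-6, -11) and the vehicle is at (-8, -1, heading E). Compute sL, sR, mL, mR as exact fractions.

25/18 25/8 325/144 25/144

left sensor world pos  = (-6, 1); dL² = 144
right sensor world pos = (-6, -3); dR² = 64
sL = 200/144 = 25/18
sR = 200/64 = 25/8
mL = 1/2·sL + 1/2·sR = 325/144
mR = -1·sL + 1/2·sR = 25/144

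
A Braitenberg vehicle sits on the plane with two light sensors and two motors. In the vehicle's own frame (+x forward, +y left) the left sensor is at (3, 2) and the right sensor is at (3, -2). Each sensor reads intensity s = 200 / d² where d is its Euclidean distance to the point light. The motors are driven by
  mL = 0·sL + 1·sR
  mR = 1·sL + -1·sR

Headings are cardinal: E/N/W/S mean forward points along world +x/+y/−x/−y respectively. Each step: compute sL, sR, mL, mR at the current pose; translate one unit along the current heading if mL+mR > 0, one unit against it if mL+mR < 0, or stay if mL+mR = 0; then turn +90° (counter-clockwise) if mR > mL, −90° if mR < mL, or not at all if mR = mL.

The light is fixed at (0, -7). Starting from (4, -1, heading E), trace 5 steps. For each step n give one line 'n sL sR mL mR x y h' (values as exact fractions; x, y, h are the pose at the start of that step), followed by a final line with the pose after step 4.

n=0: pose=(4,-1,E); sL=200/113, sR=40/13; mL=40/13, mR=-1920/1469; mL+mR=200/113 → advance +1; mR−mL=-6440/1469 → turn -1·90°
n=1: pose=(5,-1,S); sL=100/29, sR=100/9; mL=100/9, mR=-2000/261; mL+mR=100/29 → advance +1; mR−mL=-4900/261 → turn -1·90°
n=2: pose=(5,-2,W); sL=200/13, sR=200/53; mL=200/53, mR=8000/689; mL+mR=200/13 → advance +1; mR−mL=5400/689 → turn +1·90°
n=3: pose=(4,-2,S); sL=5, sR=25; mL=25, mR=-20; mL+mR=5 → advance +1; mR−mL=-45 → turn -1·90°
n=4: pose=(4,-3,W); sL=40, sR=200/37; mL=200/37, mR=1280/37; mL+mR=40 → advance +1; mR−mL=1080/37 → turn +1·90°

0 200/113 40/13 40/13 -1920/1469 4 -1 E
1 100/29 100/9 100/9 -2000/261 5 -1 S
2 200/13 200/53 200/53 8000/689 5 -2 W
3 5 25 25 -20 4 -2 S
4 40 200/37 200/37 1280/37 4 -3 W
final 3 -3 S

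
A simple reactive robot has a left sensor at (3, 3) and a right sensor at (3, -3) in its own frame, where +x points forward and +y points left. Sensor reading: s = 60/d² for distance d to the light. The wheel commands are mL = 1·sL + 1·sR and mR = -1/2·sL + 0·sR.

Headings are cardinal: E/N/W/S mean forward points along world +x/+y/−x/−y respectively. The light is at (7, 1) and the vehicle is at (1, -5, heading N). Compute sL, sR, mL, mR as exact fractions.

2/3 10/3 4 -1/3

left sensor world pos  = (-2, -2); dL² = 90
right sensor world pos = (4, -2); dR² = 18
sL = 60/90 = 2/3
sR = 60/18 = 10/3
mL = 1·sL + 1·sR = 4
mR = -1/2·sL + 0·sR = -1/3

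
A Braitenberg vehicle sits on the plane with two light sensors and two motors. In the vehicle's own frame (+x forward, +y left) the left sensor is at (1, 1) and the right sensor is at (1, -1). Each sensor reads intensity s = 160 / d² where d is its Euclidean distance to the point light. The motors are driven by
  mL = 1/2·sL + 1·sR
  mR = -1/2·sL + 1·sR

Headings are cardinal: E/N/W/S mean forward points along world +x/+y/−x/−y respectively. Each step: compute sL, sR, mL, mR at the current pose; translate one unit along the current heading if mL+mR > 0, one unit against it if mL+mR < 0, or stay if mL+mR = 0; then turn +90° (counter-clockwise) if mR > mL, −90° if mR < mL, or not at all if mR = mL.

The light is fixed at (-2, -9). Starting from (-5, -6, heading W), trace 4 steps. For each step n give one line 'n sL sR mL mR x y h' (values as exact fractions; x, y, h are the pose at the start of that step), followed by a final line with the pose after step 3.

n=0: pose=(-5,-6,W); sL=8, sR=5; mL=9, mR=1; mL+mR=10 → advance +1; mR−mL=-8 → turn -1·90°
n=1: pose=(-6,-6,N); sL=160/41, sR=32/5; mL=1712/205, mR=912/205; mL+mR=64/5 → advance +1; mR−mL=-160/41 → turn -1·90°
n=2: pose=(-6,-5,E); sL=80/17, sR=80/9; mL=1720/153, mR=1000/153; mL+mR=160/9 → advance +1; mR−mL=-80/17 → turn -1·90°
n=3: pose=(-5,-5,S); sL=160/13, sR=32/5; mL=816/65, mR=16/65; mL+mR=64/5 → advance +1; mR−mL=-160/13 → turn -1·90°

0 8 5 9 1 -5 -6 W
1 160/41 32/5 1712/205 912/205 -6 -6 N
2 80/17 80/9 1720/153 1000/153 -6 -5 E
3 160/13 32/5 816/65 16/65 -5 -5 S
final -5 -6 W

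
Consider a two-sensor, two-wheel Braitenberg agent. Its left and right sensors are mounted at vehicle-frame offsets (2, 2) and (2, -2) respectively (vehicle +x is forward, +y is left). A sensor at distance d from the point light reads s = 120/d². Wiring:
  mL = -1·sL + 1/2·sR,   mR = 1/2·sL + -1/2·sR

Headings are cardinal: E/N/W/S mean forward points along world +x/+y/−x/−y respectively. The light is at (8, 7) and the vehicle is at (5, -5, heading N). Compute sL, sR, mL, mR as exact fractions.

left sensor world pos  = (3, -3); dL² = 125
right sensor world pos = (7, -3); dR² = 101
sL = 120/125 = 24/25
sR = 120/101 = 120/101
mL = -1·sL + 1/2·sR = -924/2525
mR = 1/2·sL + -1/2·sR = -288/2525

24/25 120/101 -924/2525 -288/2525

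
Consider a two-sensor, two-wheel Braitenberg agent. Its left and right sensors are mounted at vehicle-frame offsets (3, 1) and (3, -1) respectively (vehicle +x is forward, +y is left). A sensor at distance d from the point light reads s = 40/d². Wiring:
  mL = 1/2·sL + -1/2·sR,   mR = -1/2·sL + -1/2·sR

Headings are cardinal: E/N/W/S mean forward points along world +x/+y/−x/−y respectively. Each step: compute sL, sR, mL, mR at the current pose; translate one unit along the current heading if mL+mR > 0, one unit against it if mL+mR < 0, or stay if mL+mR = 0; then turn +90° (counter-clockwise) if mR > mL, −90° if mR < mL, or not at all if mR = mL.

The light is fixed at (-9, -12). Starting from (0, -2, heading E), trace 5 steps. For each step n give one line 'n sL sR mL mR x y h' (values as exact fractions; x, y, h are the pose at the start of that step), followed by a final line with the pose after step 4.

0 8/53 8/45 -32/2385 -392/2385 0 -2 E
1 4/13 20/49 -32/637 -228/637 -1 -2 S
2 8/25 40/169 176/4225 -1176/4225 -1 -1 W
3 2/13 5/37 9/962 -139/962 0 -1 N
4 8/53 8/45 -32/2385 -392/2385 0 -2 E
final -1 -2 S

n=0: pose=(0,-2,E); sL=8/53, sR=8/45; mL=-32/2385, mR=-392/2385; mL+mR=-8/45 → advance -1; mR−mL=-8/53 → turn -1·90°
n=1: pose=(-1,-2,S); sL=4/13, sR=20/49; mL=-32/637, mR=-228/637; mL+mR=-20/49 → advance -1; mR−mL=-4/13 → turn -1·90°
n=2: pose=(-1,-1,W); sL=8/25, sR=40/169; mL=176/4225, mR=-1176/4225; mL+mR=-40/169 → advance -1; mR−mL=-8/25 → turn -1·90°
n=3: pose=(0,-1,N); sL=2/13, sR=5/37; mL=9/962, mR=-139/962; mL+mR=-5/37 → advance -1; mR−mL=-2/13 → turn -1·90°
n=4: pose=(0,-2,E); sL=8/53, sR=8/45; mL=-32/2385, mR=-392/2385; mL+mR=-8/45 → advance -1; mR−mL=-8/53 → turn -1·90°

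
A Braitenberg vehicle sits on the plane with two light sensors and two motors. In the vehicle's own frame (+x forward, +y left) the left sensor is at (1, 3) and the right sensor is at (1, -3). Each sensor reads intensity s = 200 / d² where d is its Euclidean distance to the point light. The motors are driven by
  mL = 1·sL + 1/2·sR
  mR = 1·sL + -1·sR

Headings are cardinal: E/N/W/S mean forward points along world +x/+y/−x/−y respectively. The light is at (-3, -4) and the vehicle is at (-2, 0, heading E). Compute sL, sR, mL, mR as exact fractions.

200/53 40 1260/53 -1920/53

left sensor world pos  = (-1, 3); dL² = 53
right sensor world pos = (-1, -3); dR² = 5
sL = 200/53 = 200/53
sR = 200/5 = 40
mL = 1·sL + 1/2·sR = 1260/53
mR = 1·sL + -1·sR = -1920/53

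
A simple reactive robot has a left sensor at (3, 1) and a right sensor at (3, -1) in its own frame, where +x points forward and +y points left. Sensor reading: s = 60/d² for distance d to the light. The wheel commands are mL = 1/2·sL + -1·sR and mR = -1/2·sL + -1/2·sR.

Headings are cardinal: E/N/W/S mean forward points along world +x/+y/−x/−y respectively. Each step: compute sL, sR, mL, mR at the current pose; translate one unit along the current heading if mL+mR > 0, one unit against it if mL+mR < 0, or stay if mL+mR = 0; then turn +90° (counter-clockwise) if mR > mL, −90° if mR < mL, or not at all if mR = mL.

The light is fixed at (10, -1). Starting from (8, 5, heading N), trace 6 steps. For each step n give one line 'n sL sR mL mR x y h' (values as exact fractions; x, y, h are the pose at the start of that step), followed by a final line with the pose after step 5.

n=0: pose=(8,5,N); sL=2/3, sR=30/41; mL=-49/123, mR=-86/123; mL+mR=-45/41 → advance -1; mR−mL=-37/123 → turn -1·90°
n=1: pose=(8,4,E); sL=60/37, sR=60/17; mL=-1710/629, mR=-1620/629; mL+mR=-90/17 → advance -1; mR−mL=90/629 → turn +1·90°
n=2: pose=(7,4,N); sL=3/4, sR=15/17; mL=-69/136, mR=-111/136; mL+mR=-45/34 → advance -1; mR−mL=-21/68 → turn -1·90°
n=3: pose=(7,3,E); sL=12/5, sR=20/3; mL=-82/15, mR=-68/15; mL+mR=-10 → advance -1; mR−mL=14/15 → turn +1·90°
n=4: pose=(6,3,N); sL=30/37, sR=30/29; mL=-675/1073, mR=-990/1073; mL+mR=-45/29 → advance -1; mR−mL=-315/1073 → turn -1·90°
n=5: pose=(6,2,E); sL=60/17, sR=12; mL=-174/17, mR=-132/17; mL+mR=-18 → advance -1; mR−mL=42/17 → turn +1·90°

0 2/3 30/41 -49/123 -86/123 8 5 N
1 60/37 60/17 -1710/629 -1620/629 8 4 E
2 3/4 15/17 -69/136 -111/136 7 4 N
3 12/5 20/3 -82/15 -68/15 7 3 E
4 30/37 30/29 -675/1073 -990/1073 6 3 N
5 60/17 12 -174/17 -132/17 6 2 E
final 5 2 N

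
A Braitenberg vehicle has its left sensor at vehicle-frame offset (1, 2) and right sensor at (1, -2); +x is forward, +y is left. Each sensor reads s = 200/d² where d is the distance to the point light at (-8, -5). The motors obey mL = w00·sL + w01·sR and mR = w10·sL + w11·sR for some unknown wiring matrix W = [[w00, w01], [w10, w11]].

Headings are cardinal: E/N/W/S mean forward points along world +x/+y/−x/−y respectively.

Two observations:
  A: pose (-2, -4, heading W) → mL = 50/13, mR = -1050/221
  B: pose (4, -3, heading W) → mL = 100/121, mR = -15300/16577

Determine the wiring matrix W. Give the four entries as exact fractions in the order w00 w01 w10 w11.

1/2 0 -1 1/2

obs A: pose=(-2,-4,W) → sL=100/13, sR=100/17, mL=50/13, mR=-1050/221
obs B: pose=(4,-3,W) → sL=200/121, sR=200/137, mL=100/121, mR=-15300/16577
sensor matrix S = [[100/13, 100/17], [200/121, 200/137]]; det S = 5520000/3663517
solve [mL_A; mL_B] = S·[w00; w01] and [mR_A; mR_B] = S·[w10; w11]:
  w00 = 1/2, w01 = 0, w10 = -1, w11 = 1/2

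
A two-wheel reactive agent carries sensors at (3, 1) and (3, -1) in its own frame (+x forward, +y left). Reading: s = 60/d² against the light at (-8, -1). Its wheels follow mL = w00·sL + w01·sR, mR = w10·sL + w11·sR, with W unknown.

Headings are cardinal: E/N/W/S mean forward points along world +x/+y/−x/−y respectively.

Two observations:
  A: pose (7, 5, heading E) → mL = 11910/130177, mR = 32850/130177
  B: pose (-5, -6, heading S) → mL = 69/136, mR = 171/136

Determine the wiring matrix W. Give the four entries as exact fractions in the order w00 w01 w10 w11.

obs A: pose=(7,5,E) → sL=60/373, sR=60/349, mL=11910/130177, mR=32850/130177
obs B: pose=(-5,-6,S) → sL=3/4, sR=15/17, mL=69/136, mR=171/136
sensor matrix S = [[60/373, 60/349], [3/4, 15/17]]; det S = 28755/2213009
solve [mL_A; mL_B] = S·[w00; w01] and [mR_A; mR_B] = S·[w10; w11]:
  w00 = -1/2, w01 = 1, w10 = 1/2, w11 = 1

-1/2 1 1/2 1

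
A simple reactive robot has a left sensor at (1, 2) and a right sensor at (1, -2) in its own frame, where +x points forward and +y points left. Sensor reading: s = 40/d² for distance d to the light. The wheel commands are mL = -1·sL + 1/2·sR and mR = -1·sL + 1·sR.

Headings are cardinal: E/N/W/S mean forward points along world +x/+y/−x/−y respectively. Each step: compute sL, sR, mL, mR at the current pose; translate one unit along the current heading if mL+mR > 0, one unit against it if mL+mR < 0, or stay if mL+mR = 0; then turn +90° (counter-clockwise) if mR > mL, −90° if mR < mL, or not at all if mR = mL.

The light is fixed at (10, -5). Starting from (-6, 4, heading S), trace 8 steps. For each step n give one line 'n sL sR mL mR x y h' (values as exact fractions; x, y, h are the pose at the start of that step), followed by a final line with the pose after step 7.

n=0: pose=(-6,4,S); sL=2/13, sR=10/97; mL=-129/1261, mR=-64/1261; mL+mR=-193/1261 → advance -1; mR−mL=5/97 → turn +1·90°
n=1: pose=(-6,5,E); sL=40/369, sR=40/289; mL=-4180/106641, mR=3200/106641; mL+mR=-980/106641 → advance -1; mR−mL=20/289 → turn +1·90°
n=2: pose=(-7,5,N); sL=20/241, sR=20/173; mL=-1050/41693, mR=1360/41693; mL+mR=310/41693 → advance +1; mR−mL=10/173 → turn +1·90°
n=3: pose=(-7,6,W); sL=8/81, sR=40/493; mL=-2324/39933, mR=-704/39933; mL+mR=-3028/39933 → advance -1; mR−mL=20/493 → turn +1·90°
n=4: pose=(-6,6,S); sL=5/37, sR=5/53; mL=-345/3922, mR=-80/1961; mL+mR=-505/3922 → advance -1; mR−mL=5/106 → turn +1·90°
n=5: pose=(-6,7,E); sL=40/421, sR=8/65; mL=-916/27365, mR=768/27365; mL+mR=-148/27365 → advance -1; mR−mL=4/65 → turn +1·90°
n=6: pose=(-7,7,N); sL=4/53, sR=20/197; mL=-258/10441, mR=272/10441; mL+mR=14/10441 → advance +1; mR−mL=10/197 → turn +1·90°
n=7: pose=(-7,8,W); sL=8/89, sR=40/549; mL=-2612/48861, mR=-832/48861; mL+mR=-1148/16287 → advance -1; mR−mL=20/549 → turn +1·90°

0 2/13 10/97 -129/1261 -64/1261 -6 4 S
1 40/369 40/289 -4180/106641 3200/106641 -6 5 E
2 20/241 20/173 -1050/41693 1360/41693 -7 5 N
3 8/81 40/493 -2324/39933 -704/39933 -7 6 W
4 5/37 5/53 -345/3922 -80/1961 -6 6 S
5 40/421 8/65 -916/27365 768/27365 -6 7 E
6 4/53 20/197 -258/10441 272/10441 -7 7 N
7 8/89 40/549 -2612/48861 -832/48861 -7 8 W
final -6 8 S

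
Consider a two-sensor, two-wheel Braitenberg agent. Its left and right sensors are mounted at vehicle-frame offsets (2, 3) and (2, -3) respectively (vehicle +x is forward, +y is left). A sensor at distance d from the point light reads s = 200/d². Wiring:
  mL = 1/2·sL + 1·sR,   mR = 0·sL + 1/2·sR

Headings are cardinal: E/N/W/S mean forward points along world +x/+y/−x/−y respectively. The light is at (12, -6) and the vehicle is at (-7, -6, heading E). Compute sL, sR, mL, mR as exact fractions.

100/149 100/149 150/149 50/149

left sensor world pos  = (-5, -3); dL² = 298
right sensor world pos = (-5, -9); dR² = 298
sL = 200/298 = 100/149
sR = 200/298 = 100/149
mL = 1/2·sL + 1·sR = 150/149
mR = 0·sL + 1/2·sR = 50/149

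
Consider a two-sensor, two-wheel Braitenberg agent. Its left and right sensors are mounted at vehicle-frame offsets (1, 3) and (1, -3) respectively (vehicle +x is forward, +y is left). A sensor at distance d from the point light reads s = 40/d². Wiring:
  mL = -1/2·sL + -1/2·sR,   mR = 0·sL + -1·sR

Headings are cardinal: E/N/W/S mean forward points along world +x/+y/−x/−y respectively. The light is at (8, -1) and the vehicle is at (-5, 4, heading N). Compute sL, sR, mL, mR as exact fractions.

10/73 5/17 -535/2482 -5/17

left sensor world pos  = (-8, 5); dL² = 292
right sensor world pos = (-2, 5); dR² = 136
sL = 40/292 = 10/73
sR = 40/136 = 5/17
mL = -1/2·sL + -1/2·sR = -535/2482
mR = 0·sL + -1·sR = -5/17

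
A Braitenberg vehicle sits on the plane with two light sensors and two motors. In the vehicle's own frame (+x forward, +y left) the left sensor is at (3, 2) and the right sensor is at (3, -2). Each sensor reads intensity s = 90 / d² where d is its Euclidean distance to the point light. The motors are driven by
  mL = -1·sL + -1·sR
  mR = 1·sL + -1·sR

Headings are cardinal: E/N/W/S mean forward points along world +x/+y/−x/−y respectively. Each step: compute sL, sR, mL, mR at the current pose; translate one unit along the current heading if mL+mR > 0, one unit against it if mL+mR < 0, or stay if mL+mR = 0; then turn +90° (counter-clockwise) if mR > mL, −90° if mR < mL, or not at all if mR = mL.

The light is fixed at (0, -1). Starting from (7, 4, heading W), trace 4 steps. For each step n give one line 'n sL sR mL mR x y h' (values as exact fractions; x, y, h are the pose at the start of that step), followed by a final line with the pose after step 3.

n=0: pose=(7,4,W); sL=18/5, sR=18/13; mL=-324/65, mR=144/65; mL+mR=-36/13 → advance -1; mR−mL=36/5 → turn +1·90°
n=1: pose=(8,4,S); sL=45/52, sR=9/4; mL=-81/26, mR=-18/13; mL+mR=-9/2 → advance -1; mR−mL=45/26 → turn +1·90°
n=2: pose=(8,5,E); sL=18/37, sR=90/137; mL=-5796/5069, mR=-864/5069; mL+mR=-180/137 → advance -1; mR−mL=36/37 → turn +1·90°
n=3: pose=(7,5,N); sL=45/53, sR=5/9; mL=-670/477, mR=140/477; mL+mR=-10/9 → advance -1; mR−mL=90/53 → turn +1·90°

0 18/5 18/13 -324/65 144/65 7 4 W
1 45/52 9/4 -81/26 -18/13 8 4 S
2 18/37 90/137 -5796/5069 -864/5069 8 5 E
3 45/53 5/9 -670/477 140/477 7 5 N
final 7 4 W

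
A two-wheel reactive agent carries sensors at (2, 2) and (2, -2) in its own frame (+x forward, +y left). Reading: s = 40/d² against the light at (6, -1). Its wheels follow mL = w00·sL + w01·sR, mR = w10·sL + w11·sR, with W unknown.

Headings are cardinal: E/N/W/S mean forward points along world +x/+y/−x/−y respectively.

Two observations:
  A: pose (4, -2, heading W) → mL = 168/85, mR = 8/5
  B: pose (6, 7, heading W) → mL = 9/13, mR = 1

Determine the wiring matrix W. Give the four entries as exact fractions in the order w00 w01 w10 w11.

1/2 1/2 1 0

obs A: pose=(4,-2,W) → sL=8/5, sR=40/17, mL=168/85, mR=8/5
obs B: pose=(6,7,W) → sL=1, sR=5/13, mL=9/13, mR=1
sensor matrix S = [[8/5, 40/17], [1, 5/13]]; det S = -384/221
solve [mL_A; mL_B] = S·[w00; w01] and [mR_A; mR_B] = S·[w10; w11]:
  w00 = 1/2, w01 = 1/2, w10 = 1, w11 = 0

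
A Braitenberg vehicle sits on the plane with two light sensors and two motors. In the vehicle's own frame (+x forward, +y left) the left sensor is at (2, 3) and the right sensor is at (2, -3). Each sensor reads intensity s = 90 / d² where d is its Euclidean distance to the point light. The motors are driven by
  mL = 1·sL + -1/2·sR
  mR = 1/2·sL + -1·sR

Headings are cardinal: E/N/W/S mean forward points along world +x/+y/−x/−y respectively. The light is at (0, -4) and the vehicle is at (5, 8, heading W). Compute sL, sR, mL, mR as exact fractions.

left sensor world pos  = (3, 5); dL² = 90
right sensor world pos = (3, 11); dR² = 234
sL = 90/90 = 1
sR = 90/234 = 5/13
mL = 1·sL + -1/2·sR = 21/26
mR = 1/2·sL + -1·sR = 3/26

1 5/13 21/26 3/26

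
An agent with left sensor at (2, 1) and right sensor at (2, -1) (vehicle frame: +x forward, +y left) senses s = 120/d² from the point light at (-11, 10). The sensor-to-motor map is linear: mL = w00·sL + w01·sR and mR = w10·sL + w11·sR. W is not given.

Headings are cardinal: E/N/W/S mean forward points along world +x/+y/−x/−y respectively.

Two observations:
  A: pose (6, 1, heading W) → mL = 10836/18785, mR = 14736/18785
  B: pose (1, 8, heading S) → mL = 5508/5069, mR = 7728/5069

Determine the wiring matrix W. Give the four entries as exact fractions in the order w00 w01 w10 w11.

obs A: pose=(6,1,W) → sL=24/65, sR=120/289, mL=10836/18785, mR=14736/18785
obs B: pose=(1,8,S) → sL=24/37, sR=120/137, mL=5508/5069, mR=7728/5069
sensor matrix S = [[24/65, 120/289], [24/37, 120/137]]; det S = 1029888/19044233
solve [mL_A; mL_B] = S·[w00; w01] and [mR_A; mR_B] = S·[w10; w11]:
  w00 = 1, w01 = 1/2, w10 = 1, w11 = 1

1 1/2 1 1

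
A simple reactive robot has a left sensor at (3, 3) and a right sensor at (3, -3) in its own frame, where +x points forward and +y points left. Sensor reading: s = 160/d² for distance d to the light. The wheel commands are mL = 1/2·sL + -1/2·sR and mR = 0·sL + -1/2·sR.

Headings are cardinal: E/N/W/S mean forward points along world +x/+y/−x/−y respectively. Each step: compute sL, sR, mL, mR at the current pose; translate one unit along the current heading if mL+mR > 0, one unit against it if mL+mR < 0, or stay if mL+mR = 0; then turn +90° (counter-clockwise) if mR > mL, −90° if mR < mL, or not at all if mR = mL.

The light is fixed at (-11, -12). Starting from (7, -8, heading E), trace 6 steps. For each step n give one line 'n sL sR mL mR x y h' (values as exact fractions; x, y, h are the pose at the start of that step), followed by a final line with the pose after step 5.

n=0: pose=(7,-8,E); sL=16/49, sR=80/221; mL=-192/10829, mR=-40/221; mL+mR=-2152/10829 → advance -1; mR−mL=-8/49 → turn -1·90°
n=1: pose=(6,-8,S); sL=160/401, sR=160/197; mL=-16320/78997, mR=-80/197; mL+mR=-48400/78997 → advance -1; mR−mL=-80/401 → turn -1·90°
n=2: pose=(6,-7,W); sL=4/5, sR=8/13; mL=6/65, mR=-4/13; mL+mR=-14/65 → advance -1; mR−mL=-2/5 → turn -1·90°
n=3: pose=(7,-7,N); sL=160/289, sR=32/101; mL=3456/29189, mR=-16/101; mL+mR=-1168/29189 → advance -1; mR−mL=-80/289 → turn -1·90°
n=4: pose=(7,-8,E); sL=16/49, sR=80/221; mL=-192/10829, mR=-40/221; mL+mR=-2152/10829 → advance -1; mR−mL=-8/49 → turn -1·90°
n=5: pose=(6,-8,S); sL=160/401, sR=160/197; mL=-16320/78997, mR=-80/197; mL+mR=-48400/78997 → advance -1; mR−mL=-80/401 → turn -1·90°

0 16/49 80/221 -192/10829 -40/221 7 -8 E
1 160/401 160/197 -16320/78997 -80/197 6 -8 S
2 4/5 8/13 6/65 -4/13 6 -7 W
3 160/289 32/101 3456/29189 -16/101 7 -7 N
4 16/49 80/221 -192/10829 -40/221 7 -8 E
5 160/401 160/197 -16320/78997 -80/197 6 -8 S
final 6 -7 W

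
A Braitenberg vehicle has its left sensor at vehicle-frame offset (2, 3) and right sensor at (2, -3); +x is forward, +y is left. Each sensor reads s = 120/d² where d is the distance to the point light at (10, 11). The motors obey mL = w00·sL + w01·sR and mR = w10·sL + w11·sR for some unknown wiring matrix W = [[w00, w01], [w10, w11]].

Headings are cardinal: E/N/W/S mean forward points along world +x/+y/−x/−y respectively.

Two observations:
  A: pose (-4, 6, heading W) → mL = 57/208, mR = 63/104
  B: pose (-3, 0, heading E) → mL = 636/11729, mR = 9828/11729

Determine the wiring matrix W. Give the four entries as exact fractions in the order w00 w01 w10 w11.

obs A: pose=(-4,6,W) → sL=3/8, sR=6/13, mL=57/208, mR=63/104
obs B: pose=(-3,0,E) → sL=24/37, sR=120/317, mL=636/11729, mR=9828/11729
sensor matrix S = [[3/8, 6/13], [24/37, 120/317]]; det S = -24003/152477
solve [mL_A; mL_B] = S·[w00; w01] and [mR_A; mR_B] = S·[w10; w11]:
  w00 = -1/2, w01 = 1, w10 = 1, w11 = 1/2

-1/2 1 1 1/2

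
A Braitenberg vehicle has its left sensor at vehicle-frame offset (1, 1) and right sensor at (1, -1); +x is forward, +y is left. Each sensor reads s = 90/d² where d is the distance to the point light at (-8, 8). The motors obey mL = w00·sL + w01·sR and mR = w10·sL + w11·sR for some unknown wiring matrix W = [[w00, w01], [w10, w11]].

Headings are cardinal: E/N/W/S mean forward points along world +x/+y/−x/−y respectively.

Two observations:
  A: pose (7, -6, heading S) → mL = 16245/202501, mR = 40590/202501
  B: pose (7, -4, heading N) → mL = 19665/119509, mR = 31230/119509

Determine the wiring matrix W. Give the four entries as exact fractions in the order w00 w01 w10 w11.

obs A: pose=(7,-6,S) → sL=90/481, sR=90/421, mL=16245/202501, mR=40590/202501
obs B: pose=(7,-4,N) → sL=90/317, sR=90/377, mL=19665/119509, mR=31230/119509
sensor matrix S = [[90/481, 90/421], [90/317, 90/377]]; det S = -387828000/24200692009
solve [mL_A; mL_B] = S·[w00; w01] and [mR_A; mR_B] = S·[w10; w11]:
  w00 = 1, w01 = -1/2, w10 = 1/2, w11 = 1/2

1 -1/2 1/2 1/2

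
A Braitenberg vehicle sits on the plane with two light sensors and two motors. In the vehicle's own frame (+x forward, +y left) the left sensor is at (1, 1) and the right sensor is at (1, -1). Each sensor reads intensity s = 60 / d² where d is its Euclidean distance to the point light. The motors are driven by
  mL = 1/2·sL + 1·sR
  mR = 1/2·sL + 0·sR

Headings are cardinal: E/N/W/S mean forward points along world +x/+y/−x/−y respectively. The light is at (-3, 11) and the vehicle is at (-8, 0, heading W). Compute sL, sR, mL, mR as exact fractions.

1/3 15/34 31/51 1/6

left sensor world pos  = (-9, -1); dL² = 180
right sensor world pos = (-9, 1); dR² = 136
sL = 60/180 = 1/3
sR = 60/136 = 15/34
mL = 1/2·sL + 1·sR = 31/51
mR = 1/2·sL + 0·sR = 1/6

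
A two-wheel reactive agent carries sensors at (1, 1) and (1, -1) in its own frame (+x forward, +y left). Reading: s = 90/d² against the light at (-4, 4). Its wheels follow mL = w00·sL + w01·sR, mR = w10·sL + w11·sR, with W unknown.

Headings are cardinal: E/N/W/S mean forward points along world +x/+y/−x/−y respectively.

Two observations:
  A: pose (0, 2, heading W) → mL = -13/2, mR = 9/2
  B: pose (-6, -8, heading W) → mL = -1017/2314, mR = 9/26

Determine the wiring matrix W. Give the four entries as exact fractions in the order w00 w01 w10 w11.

1/2 -1 0 1/2

obs A: pose=(0,2,W) → sL=5, sR=9, mL=-13/2, mR=9/2
obs B: pose=(-6,-8,W) → sL=45/89, sR=9/13, mL=-1017/2314, mR=9/26
sensor matrix S = [[5, 9], [45/89, 9/13]]; det S = -1260/1157
solve [mL_A; mL_B] = S·[w00; w01] and [mR_A; mR_B] = S·[w10; w11]:
  w00 = 1/2, w01 = -1, w10 = 0, w11 = 1/2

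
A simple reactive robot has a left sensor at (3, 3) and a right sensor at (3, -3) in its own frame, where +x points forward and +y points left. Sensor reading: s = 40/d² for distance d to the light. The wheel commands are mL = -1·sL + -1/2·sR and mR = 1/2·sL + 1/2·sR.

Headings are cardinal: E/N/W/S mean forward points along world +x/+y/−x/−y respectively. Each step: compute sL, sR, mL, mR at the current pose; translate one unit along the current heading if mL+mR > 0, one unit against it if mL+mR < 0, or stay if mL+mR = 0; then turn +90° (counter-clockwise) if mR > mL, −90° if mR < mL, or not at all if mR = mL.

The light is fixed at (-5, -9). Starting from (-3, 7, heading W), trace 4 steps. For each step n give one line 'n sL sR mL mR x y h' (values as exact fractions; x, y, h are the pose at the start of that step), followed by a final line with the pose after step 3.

0 4/17 20/181 -894/3077 532/3077 -3 7 W
1 8/41 40/169 -2172/6929 1496/6929 -2 7 S
2 10/109 5/29 -1125/6322 835/6322 -2 8 E
3 40/401 8/85 -5004/34085 3304/34085 -3 8 N
final -3 7 W

n=0: pose=(-3,7,W); sL=4/17, sR=20/181; mL=-894/3077, mR=532/3077; mL+mR=-2/17 → advance -1; mR−mL=1426/3077 → turn +1·90°
n=1: pose=(-2,7,S); sL=8/41, sR=40/169; mL=-2172/6929, mR=1496/6929; mL+mR=-4/41 → advance -1; mR−mL=3668/6929 → turn +1·90°
n=2: pose=(-2,8,E); sL=10/109, sR=5/29; mL=-1125/6322, mR=835/6322; mL+mR=-5/109 → advance -1; mR−mL=980/3161 → turn +1·90°
n=3: pose=(-3,8,N); sL=40/401, sR=8/85; mL=-5004/34085, mR=3304/34085; mL+mR=-20/401 → advance -1; mR−mL=8308/34085 → turn +1·90°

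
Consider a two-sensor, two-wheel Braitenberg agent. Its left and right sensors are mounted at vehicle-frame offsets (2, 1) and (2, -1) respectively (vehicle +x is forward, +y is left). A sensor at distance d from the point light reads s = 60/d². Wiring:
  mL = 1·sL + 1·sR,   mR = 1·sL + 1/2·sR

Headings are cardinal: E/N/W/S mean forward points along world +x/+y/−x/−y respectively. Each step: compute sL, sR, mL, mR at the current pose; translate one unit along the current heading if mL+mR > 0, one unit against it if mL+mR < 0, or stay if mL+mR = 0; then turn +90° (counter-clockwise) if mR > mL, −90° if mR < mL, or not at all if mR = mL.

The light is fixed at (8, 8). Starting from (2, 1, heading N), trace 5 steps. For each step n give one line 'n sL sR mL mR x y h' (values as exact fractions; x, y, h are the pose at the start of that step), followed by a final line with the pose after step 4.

0 30/37 6/5 372/185 261/185 2 1 N
1 60/41 12/13 1272/533 1026/533 2 2 E
2 3/4 3/5 27/20 21/20 3 2 S
3 60/113 12/17 2376/1921 1698/1921 3 1 W
4 30/37 6/5 372/185 261/185 2 1 N
final 2 2 E

n=0: pose=(2,1,N); sL=30/37, sR=6/5; mL=372/185, mR=261/185; mL+mR=633/185 → advance +1; mR−mL=-3/5 → turn -1·90°
n=1: pose=(2,2,E); sL=60/41, sR=12/13; mL=1272/533, mR=1026/533; mL+mR=2298/533 → advance +1; mR−mL=-6/13 → turn -1·90°
n=2: pose=(3,2,S); sL=3/4, sR=3/5; mL=27/20, mR=21/20; mL+mR=12/5 → advance +1; mR−mL=-3/10 → turn -1·90°
n=3: pose=(3,1,W); sL=60/113, sR=12/17; mL=2376/1921, mR=1698/1921; mL+mR=4074/1921 → advance +1; mR−mL=-6/17 → turn -1·90°
n=4: pose=(2,1,N); sL=30/37, sR=6/5; mL=372/185, mR=261/185; mL+mR=633/185 → advance +1; mR−mL=-3/5 → turn -1·90°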